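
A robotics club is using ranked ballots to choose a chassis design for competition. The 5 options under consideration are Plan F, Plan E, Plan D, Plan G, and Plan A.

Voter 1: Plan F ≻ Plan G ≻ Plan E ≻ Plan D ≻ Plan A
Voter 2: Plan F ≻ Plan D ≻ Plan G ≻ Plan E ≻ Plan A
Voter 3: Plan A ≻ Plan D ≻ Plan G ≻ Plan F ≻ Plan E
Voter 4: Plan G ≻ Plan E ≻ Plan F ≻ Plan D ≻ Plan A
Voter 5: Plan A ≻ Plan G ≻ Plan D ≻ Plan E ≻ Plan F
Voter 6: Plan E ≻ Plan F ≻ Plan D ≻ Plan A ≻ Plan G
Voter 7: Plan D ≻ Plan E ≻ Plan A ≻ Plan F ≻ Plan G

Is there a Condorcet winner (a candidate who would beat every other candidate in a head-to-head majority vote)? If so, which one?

None — there is no Condorcet winner

Head-to-head results (7 voters total):
Plan F vs Plan E: Plan E wins 4–3.
Plan F vs Plan D: Plan F wins 4–3.
Plan F vs Plan G: Plan F wins 4–3.
Plan F vs Plan A: Plan F wins 4–3.
Plan E vs Plan D: Plan D wins 4–3.
Plan E vs Plan G: Plan G wins 5–2.
Plan E vs Plan A: Plan E wins 5–2.
Plan D vs Plan G: Plan D wins 4–3.
Plan D vs Plan A: Plan D wins 5–2.
Plan G vs Plan A: Plan A wins 4–3.
No candidate beats all others: Plan F beats Plan D beats Plan E beats Plan F, a majority cycle.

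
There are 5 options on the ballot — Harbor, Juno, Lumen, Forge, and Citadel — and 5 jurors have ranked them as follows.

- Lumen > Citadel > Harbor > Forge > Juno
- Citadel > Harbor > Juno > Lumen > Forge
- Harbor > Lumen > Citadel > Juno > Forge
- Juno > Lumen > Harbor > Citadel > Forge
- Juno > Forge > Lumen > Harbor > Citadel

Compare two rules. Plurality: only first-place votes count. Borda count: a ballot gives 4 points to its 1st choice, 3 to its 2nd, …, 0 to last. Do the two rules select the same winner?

Plurality first-place counts: Harbor 1, Juno 2, Lumen 1, Forge 0, Citadel 1 → Juno.
Borda totals: Harbor 12, Juno 11, Lumen 13, Forge 4, Citadel 10 → Lumen.
The two rules disagree: plurality picks Juno, Borda picks Lumen.

No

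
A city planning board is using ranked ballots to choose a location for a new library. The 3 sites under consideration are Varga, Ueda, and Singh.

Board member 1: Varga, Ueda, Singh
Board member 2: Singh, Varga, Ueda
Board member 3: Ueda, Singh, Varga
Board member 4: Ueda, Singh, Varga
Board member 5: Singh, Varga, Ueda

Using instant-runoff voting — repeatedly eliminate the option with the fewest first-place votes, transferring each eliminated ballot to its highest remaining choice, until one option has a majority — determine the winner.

Ueda

Round 1: Ueda 2, Singh 2, Varga 1. Varga has the fewest and is eliminated.
Round 2: Ueda 3, Singh 2. Ueda has a majority.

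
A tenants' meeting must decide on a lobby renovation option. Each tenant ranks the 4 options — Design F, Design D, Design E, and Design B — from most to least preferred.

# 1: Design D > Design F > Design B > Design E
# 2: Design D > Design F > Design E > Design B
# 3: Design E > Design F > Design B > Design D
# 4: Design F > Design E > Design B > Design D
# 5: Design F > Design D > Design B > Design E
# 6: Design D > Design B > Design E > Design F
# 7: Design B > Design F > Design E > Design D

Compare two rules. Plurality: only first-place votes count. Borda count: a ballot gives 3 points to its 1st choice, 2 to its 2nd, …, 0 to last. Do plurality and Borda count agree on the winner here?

No

Plurality first-place counts: Design F 2, Design D 3, Design E 1, Design B 1 → Design D.
Borda totals: Design F 14, Design D 11, Design E 8, Design B 9 → Design F.
The two rules disagree: plurality picks Design D, Borda picks Design F.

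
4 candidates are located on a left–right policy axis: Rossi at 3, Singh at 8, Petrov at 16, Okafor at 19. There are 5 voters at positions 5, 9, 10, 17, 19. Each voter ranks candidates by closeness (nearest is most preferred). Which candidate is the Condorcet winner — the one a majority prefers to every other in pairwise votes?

Singh

With single-peaked preferences on a line, the Condorcet winner is the candidate closest to the median voter.
The median voter (position 10) is closest to Singh at 8.
Check: Singh vs Petrov — voters closer to Singh: 3 of 5.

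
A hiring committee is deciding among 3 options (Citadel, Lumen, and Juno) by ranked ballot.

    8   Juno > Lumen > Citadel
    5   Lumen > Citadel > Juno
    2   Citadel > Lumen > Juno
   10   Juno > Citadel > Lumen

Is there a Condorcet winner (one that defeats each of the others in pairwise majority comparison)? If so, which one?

Juno

Head-to-head results (25 voters total):
Citadel vs Lumen: Lumen wins 13–12.
Citadel vs Juno: Juno wins 18–7.
Lumen vs Juno: Juno wins 18–7.
Juno beats each rival — Citadel (18–7), Lumen (18–7) — so Juno is the Condorcet winner.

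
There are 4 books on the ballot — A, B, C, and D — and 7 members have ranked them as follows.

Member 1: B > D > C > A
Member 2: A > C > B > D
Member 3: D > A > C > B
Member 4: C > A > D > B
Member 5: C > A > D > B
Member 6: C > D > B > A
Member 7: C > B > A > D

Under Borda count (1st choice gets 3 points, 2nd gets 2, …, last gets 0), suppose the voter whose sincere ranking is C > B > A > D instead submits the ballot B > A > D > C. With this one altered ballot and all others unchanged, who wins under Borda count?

C

Borda totals with the altered ballot: A 11, B 8, C 13, D 10.
The winner is unchanged: still C.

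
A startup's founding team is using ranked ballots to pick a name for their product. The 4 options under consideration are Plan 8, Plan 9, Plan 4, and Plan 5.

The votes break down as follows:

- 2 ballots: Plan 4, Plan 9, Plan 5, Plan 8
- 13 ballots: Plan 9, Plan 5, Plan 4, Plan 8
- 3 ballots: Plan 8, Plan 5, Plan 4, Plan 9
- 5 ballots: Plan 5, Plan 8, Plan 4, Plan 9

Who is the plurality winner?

Plan 9

First-place vote totals:
  Plan 8: 3
  Plan 9: 13
  Plan 4: 2
  Plan 5: 5
Plan 9 has the most first-place votes.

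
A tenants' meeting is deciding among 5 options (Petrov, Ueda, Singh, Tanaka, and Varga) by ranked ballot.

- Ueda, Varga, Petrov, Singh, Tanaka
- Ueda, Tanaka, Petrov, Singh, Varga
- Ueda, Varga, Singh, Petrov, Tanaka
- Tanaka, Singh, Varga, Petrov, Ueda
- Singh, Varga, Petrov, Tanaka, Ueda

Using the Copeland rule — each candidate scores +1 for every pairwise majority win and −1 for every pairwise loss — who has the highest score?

Ueda

Pairwise results:
  Petrov vs Ueda: Ueda wins 3–2.
  Petrov vs Singh: Singh wins 3–2.
  Petrov vs Tanaka: Petrov wins 3–2.
  Petrov vs Varga: Varga wins 4–1.
  Ueda vs Singh: Ueda wins 3–2.
  Ueda vs Tanaka: Ueda wins 3–2.
  Ueda vs Varga: Ueda wins 3–2.
  Singh vs Tanaka: Singh wins 3–2.
  Singh vs Varga: Singh wins 3–2.
  Tanaka vs Varga: Varga wins 3–2.
Copeland scores (wins − losses):
  Petrov: 1 − 3 = -2
  Ueda: 4 − 0 = 4
  Singh: 3 − 1 = 2
  Tanaka: 0 − 4 = -4
  Varga: 2 − 2 = 0
Ueda has the best Copeland score.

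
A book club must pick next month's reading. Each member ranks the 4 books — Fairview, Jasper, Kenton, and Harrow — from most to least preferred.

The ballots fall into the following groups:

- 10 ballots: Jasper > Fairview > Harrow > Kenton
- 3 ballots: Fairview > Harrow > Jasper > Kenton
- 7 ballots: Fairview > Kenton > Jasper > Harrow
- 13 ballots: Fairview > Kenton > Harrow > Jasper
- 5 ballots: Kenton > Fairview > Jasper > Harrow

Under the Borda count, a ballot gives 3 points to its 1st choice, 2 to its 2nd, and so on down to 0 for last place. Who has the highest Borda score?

Borda scores:
  Fairview: 10·2 + 3·3 + 7·3 + 13·3 + 5·2 = 99
  Jasper: 10·3 + 3·1 + 7·1 + 13·0 + 5·1 = 45
  Kenton: 10·0 + 3·0 + 7·2 + 13·2 + 5·3 = 55
  Harrow: 10·1 + 3·2 + 7·0 + 13·1 + 5·0 = 29
Fairview has the highest total.

Fairview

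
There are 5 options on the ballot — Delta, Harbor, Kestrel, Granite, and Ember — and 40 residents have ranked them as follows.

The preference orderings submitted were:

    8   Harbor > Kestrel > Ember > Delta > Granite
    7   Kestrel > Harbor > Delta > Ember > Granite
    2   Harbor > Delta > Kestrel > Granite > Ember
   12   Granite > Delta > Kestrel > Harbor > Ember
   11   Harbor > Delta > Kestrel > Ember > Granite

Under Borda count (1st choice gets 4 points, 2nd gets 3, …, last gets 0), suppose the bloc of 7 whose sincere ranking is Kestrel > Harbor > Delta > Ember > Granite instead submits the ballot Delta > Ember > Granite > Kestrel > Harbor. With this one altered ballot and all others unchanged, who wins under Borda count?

Delta

Borda totals with the altered ballot: Delta 111, Harbor 96, Kestrel 81, Granite 64, Ember 48.
The switch changes the winner from Harbor to Delta.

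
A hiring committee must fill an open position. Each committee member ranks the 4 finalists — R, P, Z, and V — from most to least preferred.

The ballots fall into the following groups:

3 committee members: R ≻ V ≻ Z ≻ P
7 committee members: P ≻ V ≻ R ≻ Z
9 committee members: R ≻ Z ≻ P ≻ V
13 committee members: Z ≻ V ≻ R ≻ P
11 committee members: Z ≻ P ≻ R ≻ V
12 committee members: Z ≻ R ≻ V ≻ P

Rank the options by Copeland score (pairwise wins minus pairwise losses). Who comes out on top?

Z

Pairwise results:
  R vs P: R wins 37–18.
  R vs Z: Z wins 36–19.
  R vs V: R wins 35–20.
  P vs Z: Z wins 48–7.
  P vs V: V wins 28–27.
  Z vs V: Z wins 45–10.
Copeland scores (wins − losses):
  R: 2 − 1 = 1
  P: 0 − 3 = -3
  Z: 3 − 0 = 3
  V: 1 − 2 = -1
Z has the best Copeland score.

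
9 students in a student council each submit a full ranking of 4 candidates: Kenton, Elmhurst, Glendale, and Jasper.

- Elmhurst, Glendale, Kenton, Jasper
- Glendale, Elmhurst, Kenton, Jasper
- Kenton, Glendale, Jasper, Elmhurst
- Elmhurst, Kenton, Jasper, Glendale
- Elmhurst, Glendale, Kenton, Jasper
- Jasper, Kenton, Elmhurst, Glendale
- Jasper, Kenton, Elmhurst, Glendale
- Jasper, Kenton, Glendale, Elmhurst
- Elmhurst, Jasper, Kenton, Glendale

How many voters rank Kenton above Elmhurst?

4

Ballots ranking Kenton above Elmhurst: 4.
Ballots ranking Elmhurst above Kenton: 5.
So 4 of 9 voters prefer Kenton to Elmhurst.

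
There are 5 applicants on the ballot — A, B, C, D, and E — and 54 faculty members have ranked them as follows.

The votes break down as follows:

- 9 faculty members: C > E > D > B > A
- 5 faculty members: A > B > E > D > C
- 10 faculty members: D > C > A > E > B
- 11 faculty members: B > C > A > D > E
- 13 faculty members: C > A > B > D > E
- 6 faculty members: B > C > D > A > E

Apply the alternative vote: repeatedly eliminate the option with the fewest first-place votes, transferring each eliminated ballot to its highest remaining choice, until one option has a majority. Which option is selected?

Round 1: C 22, B 17, D 10, A 5, E 0. E has the fewest and is eliminated.
Round 2: C 22, B 17, D 10, A 5. A has the fewest and is eliminated.
Round 3: B 22, C 22, D 10. D has the fewest and is eliminated.
Round 4: C 32, B 22. C has a majority.

C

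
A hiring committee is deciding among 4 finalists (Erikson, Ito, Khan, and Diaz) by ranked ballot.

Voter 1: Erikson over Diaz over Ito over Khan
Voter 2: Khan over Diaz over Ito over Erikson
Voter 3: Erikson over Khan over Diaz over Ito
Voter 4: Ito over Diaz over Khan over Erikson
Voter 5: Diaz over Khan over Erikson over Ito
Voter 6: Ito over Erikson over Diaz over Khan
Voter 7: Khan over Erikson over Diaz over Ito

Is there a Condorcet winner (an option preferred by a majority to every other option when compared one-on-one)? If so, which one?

There is no Condorcet winner

Head-to-head results (7 voters total):
Erikson vs Ito: Erikson wins 4–3.
Erikson vs Khan: Khan wins 4–3.
Erikson vs Diaz: Erikson wins 4–3.
Ito vs Khan: Khan wins 4–3.
Ito vs Diaz: Diaz wins 5–2.
Khan vs Diaz: Diaz wins 4–3.
No candidate beats all others: Erikson beats Diaz beats Khan beats Erikson, a majority cycle.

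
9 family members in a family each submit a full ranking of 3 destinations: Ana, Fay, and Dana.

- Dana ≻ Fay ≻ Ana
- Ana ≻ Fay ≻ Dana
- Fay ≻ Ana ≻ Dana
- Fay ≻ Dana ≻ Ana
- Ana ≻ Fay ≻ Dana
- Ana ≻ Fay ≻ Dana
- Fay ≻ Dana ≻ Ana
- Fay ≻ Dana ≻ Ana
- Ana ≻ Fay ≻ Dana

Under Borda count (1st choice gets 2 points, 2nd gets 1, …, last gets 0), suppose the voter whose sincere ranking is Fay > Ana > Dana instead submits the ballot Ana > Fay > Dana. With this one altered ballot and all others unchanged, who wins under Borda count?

Fay

Borda totals with the altered ballot: Ana 10, Fay 12, Dana 5.
The winner is unchanged: still Fay.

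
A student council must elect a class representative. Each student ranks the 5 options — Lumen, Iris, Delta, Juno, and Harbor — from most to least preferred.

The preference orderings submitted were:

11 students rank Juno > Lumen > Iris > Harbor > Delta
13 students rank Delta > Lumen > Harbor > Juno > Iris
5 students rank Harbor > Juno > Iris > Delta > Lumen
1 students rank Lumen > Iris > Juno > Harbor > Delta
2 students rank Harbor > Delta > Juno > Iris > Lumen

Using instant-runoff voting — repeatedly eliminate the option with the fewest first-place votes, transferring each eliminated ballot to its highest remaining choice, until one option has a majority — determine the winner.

Round 1: Delta 13, Juno 11, Harbor 7, Lumen 1, Iris 0. Iris has the fewest and is eliminated.
Round 2: Delta 13, Juno 11, Harbor 7, Lumen 1. Lumen has the fewest and is eliminated.
Round 3: Delta 13, Juno 12, Harbor 7. Harbor has the fewest and is eliminated.
Round 4: Juno 17, Delta 15. Juno has a majority.

Juno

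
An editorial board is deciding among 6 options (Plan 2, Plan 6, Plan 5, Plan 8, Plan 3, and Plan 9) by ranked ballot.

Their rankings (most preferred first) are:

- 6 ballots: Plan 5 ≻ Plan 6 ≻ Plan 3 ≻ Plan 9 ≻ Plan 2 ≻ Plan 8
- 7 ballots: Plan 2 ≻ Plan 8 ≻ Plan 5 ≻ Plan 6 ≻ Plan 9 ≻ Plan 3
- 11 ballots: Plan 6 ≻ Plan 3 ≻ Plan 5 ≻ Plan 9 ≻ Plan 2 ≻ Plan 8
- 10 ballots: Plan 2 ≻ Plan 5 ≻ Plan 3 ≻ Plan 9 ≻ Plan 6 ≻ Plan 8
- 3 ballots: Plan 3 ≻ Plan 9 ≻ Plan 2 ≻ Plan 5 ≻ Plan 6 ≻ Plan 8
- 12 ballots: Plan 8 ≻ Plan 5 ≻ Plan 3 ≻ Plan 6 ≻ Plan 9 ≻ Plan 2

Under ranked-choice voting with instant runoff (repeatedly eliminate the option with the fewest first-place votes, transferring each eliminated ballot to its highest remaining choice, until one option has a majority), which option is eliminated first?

Round 1: Plan 2 17, Plan 8 12, Plan 6 11, Plan 5 6, Plan 3 3, Plan 9 0. Plan 9 has the fewest and is eliminated.
Round 2: Plan 2 17, Plan 8 12, Plan 6 11, Plan 5 6, Plan 3 3. Plan 3 has the fewest and is eliminated.
Round 3: Plan 2 20, Plan 8 12, Plan 6 11, Plan 5 6. Plan 5 has the fewest and is eliminated.
Round 4: Plan 2 20, Plan 6 17, Plan 8 12. Plan 8 has the fewest and is eliminated.
Round 5: Plan 6 29, Plan 2 20. Plan 6 has a majority.

Plan 9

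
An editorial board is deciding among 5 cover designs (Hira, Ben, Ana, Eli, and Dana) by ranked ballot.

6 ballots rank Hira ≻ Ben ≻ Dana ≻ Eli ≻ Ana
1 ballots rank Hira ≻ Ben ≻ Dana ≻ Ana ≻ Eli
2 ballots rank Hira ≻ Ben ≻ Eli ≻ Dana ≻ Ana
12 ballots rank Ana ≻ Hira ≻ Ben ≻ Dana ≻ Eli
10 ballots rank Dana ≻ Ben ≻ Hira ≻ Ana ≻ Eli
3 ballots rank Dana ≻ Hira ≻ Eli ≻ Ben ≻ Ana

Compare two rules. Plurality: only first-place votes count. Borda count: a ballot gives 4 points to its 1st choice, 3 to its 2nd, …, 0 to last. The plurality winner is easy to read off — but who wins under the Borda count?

Hira

Plurality first-place counts: Hira 9, Ben 0, Ana 12, Eli 0, Dana 13 → Dana.
Borda totals: Hira 101, Ben 84, Ana 59, Eli 16, Dana 80 → Hira.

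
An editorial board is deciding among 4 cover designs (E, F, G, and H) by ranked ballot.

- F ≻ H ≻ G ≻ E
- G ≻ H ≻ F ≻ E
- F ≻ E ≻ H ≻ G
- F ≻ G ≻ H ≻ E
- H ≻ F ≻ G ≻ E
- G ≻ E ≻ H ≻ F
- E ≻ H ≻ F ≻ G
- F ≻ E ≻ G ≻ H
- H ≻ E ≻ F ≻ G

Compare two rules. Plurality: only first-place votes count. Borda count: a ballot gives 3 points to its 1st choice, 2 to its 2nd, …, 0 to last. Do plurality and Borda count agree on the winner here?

Yes

Plurality first-place counts: E 1, F 4, G 2, H 2 → F.
Borda totals: E 11, F 17, G 11, H 15 → F.
The two rules agree on F.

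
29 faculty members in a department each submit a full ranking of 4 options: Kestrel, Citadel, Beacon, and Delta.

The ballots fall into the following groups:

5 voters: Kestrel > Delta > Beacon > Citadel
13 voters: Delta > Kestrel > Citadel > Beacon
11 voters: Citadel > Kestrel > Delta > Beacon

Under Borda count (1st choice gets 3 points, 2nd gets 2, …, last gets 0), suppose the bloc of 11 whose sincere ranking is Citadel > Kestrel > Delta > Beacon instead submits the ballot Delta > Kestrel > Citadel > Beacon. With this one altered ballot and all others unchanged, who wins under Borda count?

Borda totals with the altered ballot: Kestrel 63, Citadel 24, Beacon 5, Delta 82.
The switch changes the winner from Kestrel to Delta.

Delta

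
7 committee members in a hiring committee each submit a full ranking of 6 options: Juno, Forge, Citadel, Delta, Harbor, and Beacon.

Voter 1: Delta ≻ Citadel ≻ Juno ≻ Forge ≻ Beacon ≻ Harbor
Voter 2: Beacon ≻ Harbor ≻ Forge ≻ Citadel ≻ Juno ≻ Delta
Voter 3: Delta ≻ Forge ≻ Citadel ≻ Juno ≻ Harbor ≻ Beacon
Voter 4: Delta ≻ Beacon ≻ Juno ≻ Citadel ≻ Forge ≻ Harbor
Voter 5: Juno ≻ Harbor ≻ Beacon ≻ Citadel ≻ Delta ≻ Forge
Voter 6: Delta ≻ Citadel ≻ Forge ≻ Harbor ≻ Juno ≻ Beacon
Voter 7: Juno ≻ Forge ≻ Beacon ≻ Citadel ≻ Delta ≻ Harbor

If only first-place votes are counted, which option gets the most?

Delta

First-place vote totals:
  Juno: 2
  Forge: 0
  Citadel: 0
  Delta: 4
  Harbor: 0
  Beacon: 1
Delta has the most first-place votes.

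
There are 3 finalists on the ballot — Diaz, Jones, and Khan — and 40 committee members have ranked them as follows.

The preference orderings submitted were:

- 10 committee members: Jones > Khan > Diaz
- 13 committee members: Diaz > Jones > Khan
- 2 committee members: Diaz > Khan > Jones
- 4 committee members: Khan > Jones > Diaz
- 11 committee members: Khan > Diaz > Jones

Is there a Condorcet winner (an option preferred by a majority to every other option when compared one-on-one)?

No

Head-to-head results (40 voters total):
Diaz vs Jones: Diaz wins 26–14.
Diaz vs Khan: Khan wins 25–15.
Jones vs Khan: Jones wins 23–17.
No candidate beats all others: Diaz beats Jones beats Khan beats Diaz, a majority cycle.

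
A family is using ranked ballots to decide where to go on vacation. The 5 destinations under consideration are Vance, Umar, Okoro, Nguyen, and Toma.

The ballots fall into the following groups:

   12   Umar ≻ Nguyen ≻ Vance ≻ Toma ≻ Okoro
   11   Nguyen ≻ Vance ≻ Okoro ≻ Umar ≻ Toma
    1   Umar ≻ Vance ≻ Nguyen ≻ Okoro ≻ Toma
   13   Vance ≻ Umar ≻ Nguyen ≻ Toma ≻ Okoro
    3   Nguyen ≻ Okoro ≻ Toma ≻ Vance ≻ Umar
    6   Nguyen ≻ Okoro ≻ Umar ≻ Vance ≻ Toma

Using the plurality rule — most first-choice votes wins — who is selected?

Nguyen

First-place vote totals:
  Vance: 13
  Umar: 13
  Okoro: 0
  Nguyen: 20
  Toma: 0
Nguyen has the most first-place votes.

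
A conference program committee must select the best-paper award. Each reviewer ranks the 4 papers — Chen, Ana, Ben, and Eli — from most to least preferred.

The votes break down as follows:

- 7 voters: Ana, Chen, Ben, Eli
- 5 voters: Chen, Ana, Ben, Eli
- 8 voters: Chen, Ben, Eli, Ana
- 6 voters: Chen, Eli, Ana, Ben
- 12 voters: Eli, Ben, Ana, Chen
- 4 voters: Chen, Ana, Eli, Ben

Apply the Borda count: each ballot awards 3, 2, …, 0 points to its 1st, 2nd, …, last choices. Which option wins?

Borda scores:
  Chen: 7·2 + 5·3 + 8·3 + 6·3 + 12·0 + 4·3 = 83
  Ana: 7·3 + 5·2 + 8·0 + 6·1 + 12·1 + 4·2 = 57
  Ben: 7·1 + 5·1 + 8·2 + 6·0 + 12·2 + 4·0 = 52
  Eli: 7·0 + 5·0 + 8·1 + 6·2 + 12·3 + 4·1 = 60
Chen has the highest total.

Chen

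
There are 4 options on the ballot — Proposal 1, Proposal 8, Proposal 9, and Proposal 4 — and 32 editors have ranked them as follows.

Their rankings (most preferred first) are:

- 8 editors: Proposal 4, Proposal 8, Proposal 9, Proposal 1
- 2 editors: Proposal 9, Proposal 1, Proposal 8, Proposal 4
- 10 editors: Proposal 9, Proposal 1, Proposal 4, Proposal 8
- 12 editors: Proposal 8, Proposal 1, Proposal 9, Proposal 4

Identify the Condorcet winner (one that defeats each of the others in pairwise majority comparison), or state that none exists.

Head-to-head results (32 voters total):
Proposal 1 vs Proposal 8: Proposal 8 wins 20–12.
Proposal 1 vs Proposal 9: Proposal 9 wins 20–12.
Proposal 1 vs Proposal 4: Proposal 1 wins 24–8.
Proposal 8 vs Proposal 9: Proposal 8 wins 20–12.
Proposal 8 vs Proposal 4: Proposal 4 wins 18–14.
Proposal 9 vs Proposal 4: Proposal 9 wins 24–8.
No candidate beats all others: Proposal 1 beats Proposal 4 beats Proposal 8 beats Proposal 1, a majority cycle.

There is no Condorcet winner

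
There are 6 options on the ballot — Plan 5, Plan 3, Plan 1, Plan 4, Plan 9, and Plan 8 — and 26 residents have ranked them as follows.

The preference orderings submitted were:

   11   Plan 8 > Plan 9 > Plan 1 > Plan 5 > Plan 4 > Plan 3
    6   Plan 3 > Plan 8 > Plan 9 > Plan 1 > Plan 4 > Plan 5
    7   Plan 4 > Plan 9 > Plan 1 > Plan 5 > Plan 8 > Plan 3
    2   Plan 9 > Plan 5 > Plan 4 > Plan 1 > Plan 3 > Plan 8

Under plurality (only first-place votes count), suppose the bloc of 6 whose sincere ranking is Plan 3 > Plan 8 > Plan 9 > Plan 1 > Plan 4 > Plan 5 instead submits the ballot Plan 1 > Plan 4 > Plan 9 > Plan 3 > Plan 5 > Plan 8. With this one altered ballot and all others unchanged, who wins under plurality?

Plan 8

First-place totals with the altered ballot: Plan 5 0, Plan 3 0, Plan 1 6, Plan 4 7, Plan 9 2, Plan 8 11.
The winner is unchanged: still Plan 8.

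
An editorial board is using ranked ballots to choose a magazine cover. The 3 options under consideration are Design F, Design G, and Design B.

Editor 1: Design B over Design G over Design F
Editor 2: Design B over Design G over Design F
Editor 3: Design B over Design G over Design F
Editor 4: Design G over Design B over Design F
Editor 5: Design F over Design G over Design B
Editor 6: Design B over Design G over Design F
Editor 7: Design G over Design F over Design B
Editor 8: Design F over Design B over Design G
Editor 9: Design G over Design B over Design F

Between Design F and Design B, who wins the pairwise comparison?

Design B

Ballots ranking Design F above Design B: 3.
Ballots ranking Design B above Design F: 6.
Design B wins the head-to-head, 6–3.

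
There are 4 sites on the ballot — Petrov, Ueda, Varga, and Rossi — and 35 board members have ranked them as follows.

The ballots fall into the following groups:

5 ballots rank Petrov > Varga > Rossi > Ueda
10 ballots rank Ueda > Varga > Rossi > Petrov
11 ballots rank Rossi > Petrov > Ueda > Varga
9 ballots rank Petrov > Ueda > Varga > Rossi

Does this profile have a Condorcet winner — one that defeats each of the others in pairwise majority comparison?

No

Head-to-head results (35 voters total):
Petrov vs Ueda: Petrov wins 25–10.
Petrov vs Varga: Petrov wins 25–10.
Petrov vs Rossi: Rossi wins 21–14.
Ueda vs Varga: Ueda wins 30–5.
Ueda vs Rossi: Ueda wins 19–16.
Varga vs Rossi: Varga wins 24–11.
No candidate beats all others: Petrov beats Ueda beats Rossi beats Petrov, a majority cycle.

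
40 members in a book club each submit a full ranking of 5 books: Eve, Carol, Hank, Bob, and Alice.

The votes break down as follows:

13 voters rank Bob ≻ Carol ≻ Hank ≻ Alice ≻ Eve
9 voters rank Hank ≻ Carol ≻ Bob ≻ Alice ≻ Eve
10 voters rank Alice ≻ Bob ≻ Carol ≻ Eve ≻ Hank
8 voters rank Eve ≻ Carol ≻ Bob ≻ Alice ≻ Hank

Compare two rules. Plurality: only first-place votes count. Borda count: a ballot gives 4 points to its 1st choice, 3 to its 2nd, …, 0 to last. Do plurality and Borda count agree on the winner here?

Yes

Plurality first-place counts: Eve 8, Carol 0, Hank 9, Bob 13, Alice 10 → Bob.
Borda totals: Eve 42, Carol 110, Hank 62, Bob 116, Alice 70 → Bob.
The two rules agree on Bob.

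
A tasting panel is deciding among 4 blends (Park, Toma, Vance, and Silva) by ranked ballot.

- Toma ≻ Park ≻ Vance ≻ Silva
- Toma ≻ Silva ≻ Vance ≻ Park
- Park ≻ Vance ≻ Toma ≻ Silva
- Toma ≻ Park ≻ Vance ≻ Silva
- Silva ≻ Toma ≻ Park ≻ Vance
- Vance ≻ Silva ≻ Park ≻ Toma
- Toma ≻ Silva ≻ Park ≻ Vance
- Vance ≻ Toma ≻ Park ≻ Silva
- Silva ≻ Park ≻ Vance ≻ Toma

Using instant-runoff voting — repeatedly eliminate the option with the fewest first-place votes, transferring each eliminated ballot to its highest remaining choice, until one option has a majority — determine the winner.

Toma

Round 1: Toma 4, Vance 2, Silva 2, Park 1. Park has the fewest and is eliminated.
Round 2: Toma 4, Vance 3, Silva 2. Silva has the fewest and is eliminated.
Round 3: Toma 5, Vance 4. Toma has a majority.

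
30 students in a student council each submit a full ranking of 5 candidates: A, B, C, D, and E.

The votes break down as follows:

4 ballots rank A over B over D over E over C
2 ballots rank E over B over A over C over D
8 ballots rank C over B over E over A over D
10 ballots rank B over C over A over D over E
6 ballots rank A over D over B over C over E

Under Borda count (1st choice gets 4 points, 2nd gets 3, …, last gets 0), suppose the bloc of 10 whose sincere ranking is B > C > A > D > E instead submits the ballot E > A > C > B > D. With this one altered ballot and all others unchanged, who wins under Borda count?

Borda totals with the altered ballot: A 82, B 64, C 60, D 26, E 68.
The switch changes the winner from B to A.

A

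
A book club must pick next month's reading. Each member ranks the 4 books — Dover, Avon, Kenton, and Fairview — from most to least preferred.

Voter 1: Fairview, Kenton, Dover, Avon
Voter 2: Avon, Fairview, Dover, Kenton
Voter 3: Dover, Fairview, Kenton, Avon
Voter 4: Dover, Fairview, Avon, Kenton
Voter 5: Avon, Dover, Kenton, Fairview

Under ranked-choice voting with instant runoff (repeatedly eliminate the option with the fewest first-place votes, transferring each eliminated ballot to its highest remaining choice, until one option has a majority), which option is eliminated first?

Round 1: Dover 2, Avon 2, Fairview 1, Kenton 0. Kenton has the fewest and is eliminated.
Round 2: Dover 2, Avon 2, Fairview 1. Fairview has the fewest and is eliminated.
Round 3: Dover 3, Avon 2. Dover has a majority.

Kenton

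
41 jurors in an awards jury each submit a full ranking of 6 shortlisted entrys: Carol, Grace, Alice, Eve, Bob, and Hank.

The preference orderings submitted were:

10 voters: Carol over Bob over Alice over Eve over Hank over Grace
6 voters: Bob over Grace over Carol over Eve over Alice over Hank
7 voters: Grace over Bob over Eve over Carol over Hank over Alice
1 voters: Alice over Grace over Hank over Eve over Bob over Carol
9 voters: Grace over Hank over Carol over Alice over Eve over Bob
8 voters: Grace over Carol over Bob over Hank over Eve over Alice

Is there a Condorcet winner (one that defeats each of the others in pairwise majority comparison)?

Yes

Head-to-head results (41 voters total):
Carol vs Grace: Grace wins 31–10.
Carol vs Alice: Carol wins 40–1.
Carol vs Eve: Carol wins 33–8.
Carol vs Bob: Carol wins 27–14.
Carol vs Hank: Carol wins 31–10.
Grace vs Alice: Grace wins 30–11.
Grace vs Eve: Grace wins 31–10.
Grace vs Bob: Grace wins 25–16.
Grace vs Hank: Grace wins 31–10.
Alice vs Eve: Eve wins 21–20.
Alice vs Bob: Bob wins 31–10.
Alice vs Hank: Hank wins 24–17.
Eve vs Bob: Bob wins 31–10.
Eve vs Hank: Eve wins 23–18.
Bob vs Hank: Bob wins 31–10.
Grace beats each rival — Carol (31–10), Alice (30–11), Eve (31–10), Bob (25–16), Hank (31–10) — so Grace is the Condorcet winner.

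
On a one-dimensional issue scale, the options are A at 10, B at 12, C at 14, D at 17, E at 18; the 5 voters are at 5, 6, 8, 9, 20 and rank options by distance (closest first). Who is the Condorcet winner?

With single-peaked preferences on a line, the Condorcet winner is the candidate closest to the median voter.
The median voter (position 8) is closest to A at 10.
Check: A vs B — voters closer to A: 4 of 5.

A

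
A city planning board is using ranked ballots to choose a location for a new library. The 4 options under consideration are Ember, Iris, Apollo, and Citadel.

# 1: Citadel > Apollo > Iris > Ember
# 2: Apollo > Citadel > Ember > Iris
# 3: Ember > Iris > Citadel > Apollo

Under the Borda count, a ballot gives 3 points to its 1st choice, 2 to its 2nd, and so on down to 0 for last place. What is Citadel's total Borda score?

6

Borda scores:
  Ember: 0 + 1 + 3 = 4
  Iris: 1 + 0 + 2 = 3
  Apollo: 2 + 3 + 0 = 5
  Citadel: 3 + 2 + 1 = 6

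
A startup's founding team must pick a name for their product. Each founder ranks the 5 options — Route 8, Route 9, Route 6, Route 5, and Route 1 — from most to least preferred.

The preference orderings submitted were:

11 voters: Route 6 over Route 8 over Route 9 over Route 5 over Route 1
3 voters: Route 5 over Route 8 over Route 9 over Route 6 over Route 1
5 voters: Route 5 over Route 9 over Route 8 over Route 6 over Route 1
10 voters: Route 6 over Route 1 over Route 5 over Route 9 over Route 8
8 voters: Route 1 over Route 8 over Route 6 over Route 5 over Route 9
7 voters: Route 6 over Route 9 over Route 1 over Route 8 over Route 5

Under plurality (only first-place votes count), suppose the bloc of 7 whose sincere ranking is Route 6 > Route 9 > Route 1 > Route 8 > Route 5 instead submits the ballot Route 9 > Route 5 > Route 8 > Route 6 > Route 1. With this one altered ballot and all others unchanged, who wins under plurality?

First-place totals with the altered ballot: Route 8 0, Route 9 7, Route 6 21, Route 5 8, Route 1 8.
The winner is unchanged: still Route 6.

Route 6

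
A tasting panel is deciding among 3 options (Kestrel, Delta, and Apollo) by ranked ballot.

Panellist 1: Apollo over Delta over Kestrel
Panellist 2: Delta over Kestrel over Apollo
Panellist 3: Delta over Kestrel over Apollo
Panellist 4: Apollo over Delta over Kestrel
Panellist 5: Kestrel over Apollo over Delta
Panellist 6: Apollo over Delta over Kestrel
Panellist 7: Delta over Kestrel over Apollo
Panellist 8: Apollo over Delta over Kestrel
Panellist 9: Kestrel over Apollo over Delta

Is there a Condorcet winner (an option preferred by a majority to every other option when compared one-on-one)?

No

Head-to-head results (9 voters total):
Kestrel vs Delta: Delta wins 7–2.
Kestrel vs Apollo: Kestrel wins 5–4.
Delta vs Apollo: Apollo wins 6–3.
No candidate beats all others: Kestrel beats Apollo beats Delta beats Kestrel, a majority cycle.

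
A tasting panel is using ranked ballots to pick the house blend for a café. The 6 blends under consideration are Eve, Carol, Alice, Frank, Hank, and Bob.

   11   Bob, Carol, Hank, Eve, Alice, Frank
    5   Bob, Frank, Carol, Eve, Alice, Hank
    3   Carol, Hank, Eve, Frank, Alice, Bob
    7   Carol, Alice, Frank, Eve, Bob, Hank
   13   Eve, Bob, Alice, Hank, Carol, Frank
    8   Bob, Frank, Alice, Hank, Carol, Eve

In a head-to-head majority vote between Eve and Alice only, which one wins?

Ballots ranking Eve above Alice: 11+5+3+13 = 32.
Ballots ranking Alice above Eve: 7+8 = 15.
Eve wins the head-to-head, 32–15.

Eve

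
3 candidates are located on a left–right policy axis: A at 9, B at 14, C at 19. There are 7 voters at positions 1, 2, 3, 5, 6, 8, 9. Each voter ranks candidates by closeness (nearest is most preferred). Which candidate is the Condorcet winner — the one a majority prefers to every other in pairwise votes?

A

With single-peaked preferences on a line, the Condorcet winner is the candidate closest to the median voter.
The median voter (position 5) is closest to A at 9.
Check: A vs C — voters closer to A: 7 of 7.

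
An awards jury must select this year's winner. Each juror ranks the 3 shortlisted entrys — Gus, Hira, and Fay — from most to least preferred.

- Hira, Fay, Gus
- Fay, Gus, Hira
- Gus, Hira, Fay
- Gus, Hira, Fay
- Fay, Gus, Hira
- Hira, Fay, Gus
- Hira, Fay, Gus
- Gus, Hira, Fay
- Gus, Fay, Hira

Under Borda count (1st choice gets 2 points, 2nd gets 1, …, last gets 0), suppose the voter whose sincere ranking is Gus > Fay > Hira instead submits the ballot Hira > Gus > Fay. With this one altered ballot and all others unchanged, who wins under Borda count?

Hira

Borda totals with the altered ballot: Gus 9, Hira 11, Fay 7.
The switch changes the winner from Gus to Hira.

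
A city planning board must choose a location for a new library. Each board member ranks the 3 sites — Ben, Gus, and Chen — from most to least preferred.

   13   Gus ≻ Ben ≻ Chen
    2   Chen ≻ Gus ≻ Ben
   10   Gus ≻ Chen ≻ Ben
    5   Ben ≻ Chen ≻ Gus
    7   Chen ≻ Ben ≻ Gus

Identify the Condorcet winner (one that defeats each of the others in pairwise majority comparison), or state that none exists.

Head-to-head results (37 voters total):
Ben vs Gus: Gus wins 25–12.
Ben vs Chen: Chen wins 19–18.
Gus vs Chen: Gus wins 23–14.
Gus beats each rival — Ben (25–12), Chen (23–14) — so Gus is the Condorcet winner.

Gus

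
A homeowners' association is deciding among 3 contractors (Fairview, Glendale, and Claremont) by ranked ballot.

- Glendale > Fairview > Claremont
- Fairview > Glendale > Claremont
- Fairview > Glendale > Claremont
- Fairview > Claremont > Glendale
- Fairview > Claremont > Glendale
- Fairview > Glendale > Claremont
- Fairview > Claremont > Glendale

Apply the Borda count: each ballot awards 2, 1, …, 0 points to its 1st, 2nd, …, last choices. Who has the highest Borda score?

Fairview

Borda scores:
  Fairview: 1 + 2 + 2 + 2 + 2 + 2 + 2 = 13
  Glendale: 2 + 1 + 1 + 0 + 0 + 1 + 0 = 5
  Claremont: 0 + 0 + 0 + 1 + 1 + 0 + 1 = 3
Fairview has the highest total.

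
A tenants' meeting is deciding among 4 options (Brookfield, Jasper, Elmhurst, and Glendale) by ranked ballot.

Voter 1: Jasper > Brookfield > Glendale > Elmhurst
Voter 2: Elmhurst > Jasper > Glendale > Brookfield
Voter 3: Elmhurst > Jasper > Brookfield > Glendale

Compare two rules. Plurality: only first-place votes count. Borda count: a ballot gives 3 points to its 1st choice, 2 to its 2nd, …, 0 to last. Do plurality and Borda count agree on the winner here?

No

Plurality first-place counts: Brookfield 0, Jasper 1, Elmhurst 2, Glendale 0 → Elmhurst.
Borda totals: Brookfield 3, Jasper 7, Elmhurst 6, Glendale 2 → Jasper.
The two rules disagree: plurality picks Elmhurst, Borda picks Jasper.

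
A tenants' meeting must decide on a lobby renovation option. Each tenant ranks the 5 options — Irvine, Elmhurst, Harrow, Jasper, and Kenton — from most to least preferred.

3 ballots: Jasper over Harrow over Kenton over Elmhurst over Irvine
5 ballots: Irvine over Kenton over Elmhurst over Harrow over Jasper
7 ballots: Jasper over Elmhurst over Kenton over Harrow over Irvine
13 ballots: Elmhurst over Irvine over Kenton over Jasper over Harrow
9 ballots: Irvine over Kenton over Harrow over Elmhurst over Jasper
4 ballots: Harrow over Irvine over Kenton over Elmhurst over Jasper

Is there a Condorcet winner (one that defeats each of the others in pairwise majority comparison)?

Head-to-head results (41 voters total):
Irvine vs Elmhurst: Elmhurst wins 23–18.
Irvine vs Harrow: Irvine wins 27–14.
Irvine vs Jasper: Irvine wins 31–10.
Irvine vs Kenton: Irvine wins 31–10.
Elmhurst vs Harrow: Elmhurst wins 25–16.
Elmhurst vs Jasper: Elmhurst wins 31–10.
Elmhurst vs Kenton: Kenton wins 21–20.
Harrow vs Jasper: Jasper wins 23–18.
Harrow vs Kenton: Kenton wins 34–7.
Jasper vs Kenton: Kenton wins 31–10.
No candidate beats all others: Irvine beats Kenton beats Elmhurst beats Irvine, a majority cycle.

No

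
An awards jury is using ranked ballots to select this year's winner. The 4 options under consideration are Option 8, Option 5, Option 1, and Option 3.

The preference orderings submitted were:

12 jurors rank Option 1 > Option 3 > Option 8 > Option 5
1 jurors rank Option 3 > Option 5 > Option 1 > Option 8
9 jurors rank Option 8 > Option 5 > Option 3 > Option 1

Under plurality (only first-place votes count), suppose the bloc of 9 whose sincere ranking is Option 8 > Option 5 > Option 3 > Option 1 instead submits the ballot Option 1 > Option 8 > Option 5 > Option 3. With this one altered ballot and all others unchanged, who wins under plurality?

First-place totals with the altered ballot: Option 8 0, Option 5 0, Option 1 21, Option 3 1.
The winner is unchanged: still Option 1.

Option 1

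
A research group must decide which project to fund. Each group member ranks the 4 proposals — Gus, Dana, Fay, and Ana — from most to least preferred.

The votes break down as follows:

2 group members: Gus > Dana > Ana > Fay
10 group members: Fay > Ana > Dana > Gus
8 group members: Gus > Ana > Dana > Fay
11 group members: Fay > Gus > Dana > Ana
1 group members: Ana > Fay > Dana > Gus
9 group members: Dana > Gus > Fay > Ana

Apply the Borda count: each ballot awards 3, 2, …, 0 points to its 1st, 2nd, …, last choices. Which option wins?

Borda scores:
  Gus: 2·3 + 10·0 + 8·3 + 11·2 + 0 + 9·2 = 70
  Dana: 2·2 + 10·1 + 8·1 + 11·1 + 1 + 9·3 = 61
  Fay: 2·0 + 10·3 + 8·0 + 11·3 + 2 + 9·1 = 74
  Ana: 2·1 + 10·2 + 8·2 + 11·0 + 3 + 9·0 = 41
Fay has the highest total.

Fay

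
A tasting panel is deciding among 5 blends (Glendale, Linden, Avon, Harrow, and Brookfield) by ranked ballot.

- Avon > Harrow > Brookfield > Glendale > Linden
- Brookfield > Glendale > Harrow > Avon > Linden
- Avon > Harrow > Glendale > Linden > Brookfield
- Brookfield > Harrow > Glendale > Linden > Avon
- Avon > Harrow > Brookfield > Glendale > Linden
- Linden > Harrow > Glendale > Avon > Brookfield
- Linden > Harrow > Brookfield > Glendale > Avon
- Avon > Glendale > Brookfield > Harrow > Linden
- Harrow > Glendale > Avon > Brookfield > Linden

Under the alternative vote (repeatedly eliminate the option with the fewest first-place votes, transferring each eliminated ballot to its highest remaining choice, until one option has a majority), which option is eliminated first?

Glendale

Round 1: Avon 4, Linden 2, Brookfield 2, Harrow 1, Glendale 0. Glendale has the fewest and is eliminated.
Round 2: Avon 4, Linden 2, Brookfield 2, Harrow 1. Harrow has the fewest and is eliminated.
Round 3: Avon 5, Linden 2, Brookfield 2. Avon has a majority.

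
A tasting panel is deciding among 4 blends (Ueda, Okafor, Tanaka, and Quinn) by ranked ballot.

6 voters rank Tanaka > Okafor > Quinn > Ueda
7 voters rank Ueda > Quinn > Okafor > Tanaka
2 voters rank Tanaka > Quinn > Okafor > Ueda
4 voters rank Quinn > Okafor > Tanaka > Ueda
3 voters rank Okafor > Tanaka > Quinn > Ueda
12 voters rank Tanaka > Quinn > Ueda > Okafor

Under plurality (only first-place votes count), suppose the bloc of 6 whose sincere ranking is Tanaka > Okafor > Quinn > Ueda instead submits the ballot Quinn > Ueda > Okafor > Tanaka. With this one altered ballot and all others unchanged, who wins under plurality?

Tanaka

First-place totals with the altered ballot: Ueda 7, Okafor 3, Tanaka 14, Quinn 10.
The winner is unchanged: still Tanaka.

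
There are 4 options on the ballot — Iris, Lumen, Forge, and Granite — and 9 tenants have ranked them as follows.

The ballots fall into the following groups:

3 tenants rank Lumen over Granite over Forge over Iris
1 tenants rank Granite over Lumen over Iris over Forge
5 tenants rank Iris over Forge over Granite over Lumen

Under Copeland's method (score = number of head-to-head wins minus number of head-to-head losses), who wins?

Iris

Pairwise results:
  Iris vs Lumen: Iris wins 5–4.
  Iris vs Forge: Iris wins 6–3.
  Iris vs Granite: Iris wins 5–4.
  Lumen vs Forge: Forge wins 5–4.
  Lumen vs Granite: Granite wins 6–3.
  Forge vs Granite: Forge wins 5–4.
Copeland scores (wins − losses):
  Iris: 3 − 0 = 3
  Lumen: 0 − 3 = -3
  Forge: 2 − 1 = 1
  Granite: 1 − 2 = -1
Iris has the best Copeland score.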